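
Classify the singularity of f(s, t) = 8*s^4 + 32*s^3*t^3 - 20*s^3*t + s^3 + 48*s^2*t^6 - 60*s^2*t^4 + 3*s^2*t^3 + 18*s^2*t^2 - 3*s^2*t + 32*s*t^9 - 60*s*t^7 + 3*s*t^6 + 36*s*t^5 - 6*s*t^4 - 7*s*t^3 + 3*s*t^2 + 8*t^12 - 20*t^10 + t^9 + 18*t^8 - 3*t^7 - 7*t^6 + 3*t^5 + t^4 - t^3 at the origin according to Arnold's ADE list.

E_7

The Hessian of f at 0 is [[0, 0], [0, 0]] with rank 0, so corank 2. A Groebner basis of the Jacobian ideal J(f) in C{s,t} is {3*s^2/4 - 3*s*t/2 + t^4 + t^3/4 + 3*t^2/4, s^3 + 9*s^2/4 - 9*s*t/2 - t^3/4 + 9*t^2/4, s^2*t + 7*s^2/4 - 7*s*t/2 - 5*t^3/12 + 7*t^2/4, s^2 + s*t^2 - 2*s*t - 2*t^3/3 + t^2}; counting standard monomials gives mu = 7. Corank 2; j^3 = (s - t)^3 is a perfect cube, so E-series; the 4-jet and mu = 7 give E_7.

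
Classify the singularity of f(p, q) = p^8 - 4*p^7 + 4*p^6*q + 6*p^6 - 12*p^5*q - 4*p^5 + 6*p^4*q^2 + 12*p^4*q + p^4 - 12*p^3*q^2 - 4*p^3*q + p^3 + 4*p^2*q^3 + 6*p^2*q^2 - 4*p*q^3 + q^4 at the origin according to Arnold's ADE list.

E_6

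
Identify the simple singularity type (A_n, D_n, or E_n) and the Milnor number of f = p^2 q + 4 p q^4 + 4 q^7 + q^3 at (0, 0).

Type D_4, Milnor number mu = 4.

The Hessian of f at 0 is [[0, 0], [0, 0]] with rank 0, so corank 2. A Groebner basis of the Jacobian ideal J(f) in C{p,q} is {q^3, p^2 + 3*q^2, p*q}; counting standard monomials gives mu = 4. Corank 2; j^3 = q*(p^2 + q^2) splits into three distinct lines over C (the quadratic factor has nonzero discriminant), so D_4.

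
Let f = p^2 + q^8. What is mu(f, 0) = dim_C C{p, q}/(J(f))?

7

The Hessian of f at 0 is [[2, 0], [0, 0]] with rank 1, so corank 1. A Groebner basis of the Jacobian ideal J(f) in C{p,q} is {q^7, p}; counting standard monomials gives mu = 7. Corank 1: A-series; mu = 7 gives A_7.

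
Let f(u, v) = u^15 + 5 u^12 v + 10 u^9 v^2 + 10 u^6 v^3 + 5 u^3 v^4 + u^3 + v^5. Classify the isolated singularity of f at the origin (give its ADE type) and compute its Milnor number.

Type E8, Milnor number mu = 8.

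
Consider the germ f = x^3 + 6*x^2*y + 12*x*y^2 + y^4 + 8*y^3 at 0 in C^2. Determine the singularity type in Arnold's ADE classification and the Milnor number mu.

The Hessian of f at 0 has rank 0. Corank 2; j^3 = (x + 2*y)^3 is a perfect cube, so E-series; the 4-jet and mu = 6 give E_6.

Type E6, Milnor number mu = 6.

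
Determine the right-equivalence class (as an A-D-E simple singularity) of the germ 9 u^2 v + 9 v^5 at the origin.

The Hessian of f at 0 has rank 0. Corank 2; j^3 = 9*u^2*v has shape L^2 M (L != M), so D-series; mu = 6 gives D_6.

D_{6}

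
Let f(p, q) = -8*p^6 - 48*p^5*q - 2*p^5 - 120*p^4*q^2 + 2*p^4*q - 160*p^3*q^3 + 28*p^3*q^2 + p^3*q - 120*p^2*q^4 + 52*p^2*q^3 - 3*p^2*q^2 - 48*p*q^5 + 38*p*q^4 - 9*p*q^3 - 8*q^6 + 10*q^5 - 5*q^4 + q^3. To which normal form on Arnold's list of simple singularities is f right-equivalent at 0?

The Hessian of f at 0 is [[0, 0], [0, 0]] with rank 0, so corank 2. A Groebner basis of the Jacobian ideal J(f) in C{p,q} is {p^3 + 15*p*q^2 + 3*q^2, p^2*q + 8*p*q^2, q^3}; counting standard monomials gives mu = 7. Corank 2; j^3 = q^3 is a perfect cube, so E-series; the 4-jet and mu = 7 give E_7.

E7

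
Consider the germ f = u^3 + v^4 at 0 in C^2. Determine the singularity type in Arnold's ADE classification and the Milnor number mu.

Type E_6, Milnor number mu = 6.

The Hessian of f at 0 is [[0, 0], [0, 0]] with rank 0, so corank 2. A Groebner basis of the Jacobian ideal J(f) in C{u,v} is {v^3, u^2}; counting standard monomials gives mu = 6. Corank 2; j^3 = u^3 is a perfect cube, so E-series; the 4-jet and mu = 6 give E_6.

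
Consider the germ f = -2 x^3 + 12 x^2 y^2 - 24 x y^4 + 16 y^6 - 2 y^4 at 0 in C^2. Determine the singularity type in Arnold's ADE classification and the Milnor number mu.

Type E6, Milnor number mu = 6.

The Hessian of f at 0 has rank 0. Corank 2; j^3 = -2*x^3 is a perfect cube, so E-series; the 4-jet and mu = 6 give E_6.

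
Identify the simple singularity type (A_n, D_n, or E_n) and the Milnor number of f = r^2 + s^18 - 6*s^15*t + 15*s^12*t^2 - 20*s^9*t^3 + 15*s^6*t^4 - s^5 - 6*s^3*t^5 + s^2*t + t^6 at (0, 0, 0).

Type D7, Milnor number mu = 7.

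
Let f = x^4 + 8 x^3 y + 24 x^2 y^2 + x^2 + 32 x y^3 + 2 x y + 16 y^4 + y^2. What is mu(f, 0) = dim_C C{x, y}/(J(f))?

3

The Hessian of f at 0 is [[2, 2], [2, 2]] with rank 1, so corank 1. A Groebner basis of the Jacobian ideal J(f) in C{x,y} is {y^3, x + y}; counting standard monomials gives mu = 3. Corank 1: A-series; mu = 3 gives A_3.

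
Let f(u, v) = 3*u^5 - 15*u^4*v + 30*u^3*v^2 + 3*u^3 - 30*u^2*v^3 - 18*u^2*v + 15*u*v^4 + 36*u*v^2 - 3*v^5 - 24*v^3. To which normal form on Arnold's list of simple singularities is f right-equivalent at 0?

The Hessian of f at 0 has rank 0. Corank 2; j^3 = 3*(u - 2*v)^3 is a perfect cube, so E-series; the 5-jet and mu = 8 give E_8.

E8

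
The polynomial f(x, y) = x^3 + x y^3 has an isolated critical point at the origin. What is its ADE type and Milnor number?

Type E7, Milnor number mu = 7.

The Hessian of f at 0 has rank 0. Corank 2; j^3 = x^3 is a perfect cube, so E-series; the 4-jet and mu = 7 give E_7.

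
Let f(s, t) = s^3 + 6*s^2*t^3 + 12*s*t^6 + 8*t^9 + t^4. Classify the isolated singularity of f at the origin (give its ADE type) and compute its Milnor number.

Type E_6, Milnor number mu = 6.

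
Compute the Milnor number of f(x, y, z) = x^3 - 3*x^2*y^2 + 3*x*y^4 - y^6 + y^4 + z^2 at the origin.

6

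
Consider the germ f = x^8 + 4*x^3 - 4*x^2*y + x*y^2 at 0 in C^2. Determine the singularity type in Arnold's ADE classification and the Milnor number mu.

Type D9, Milnor number mu = 9.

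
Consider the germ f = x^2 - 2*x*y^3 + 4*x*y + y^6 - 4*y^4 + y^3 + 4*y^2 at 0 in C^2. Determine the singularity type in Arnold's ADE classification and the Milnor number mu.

The Hessian of f at 0 is [[2, 4], [4, 8]] with rank 1, so corank 1. A Groebner basis of the Jacobian ideal J(f) in C{x,y} is {y^2, x + 2*y}; counting standard monomials gives mu = 2. Corank 1: A-series; mu = 2 gives A_2.

Type A2, Milnor number mu = 2.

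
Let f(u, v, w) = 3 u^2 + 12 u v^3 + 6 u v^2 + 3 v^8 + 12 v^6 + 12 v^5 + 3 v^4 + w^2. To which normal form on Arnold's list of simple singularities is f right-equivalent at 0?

The Hessian of f at 0 is [[6, 0, 0], [0, 0, 0], [0, 0, 2]] with rank 2, so corank 1. A Groebner basis of the Jacobian ideal J(f) in C{u,v,w} is {u^3 + u^2/4 + u*v^2/2 - u*v/8 + u/16 + v^2/16, u^2*v - u^2 - 3*u*v^2/2 + u*v/4 - u/8 - v^2/8, u/2 + v^3 + v^2/2, w}; counting standard monomials gives mu = 7. Corank 1: A-series; mu = 7 gives A_7.

A7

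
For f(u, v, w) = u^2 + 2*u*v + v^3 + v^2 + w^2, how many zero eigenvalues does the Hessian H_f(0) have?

1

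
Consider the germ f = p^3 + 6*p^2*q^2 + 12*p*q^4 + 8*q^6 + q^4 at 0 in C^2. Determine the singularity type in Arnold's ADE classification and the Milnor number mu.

Type E_6, Milnor number mu = 6.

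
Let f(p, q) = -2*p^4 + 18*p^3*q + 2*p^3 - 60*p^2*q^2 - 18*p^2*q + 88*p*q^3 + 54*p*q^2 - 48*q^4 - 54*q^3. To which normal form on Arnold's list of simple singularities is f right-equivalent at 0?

The Hessian of f at 0 is [[0, 0], [0, 0]] with rank 0, so corank 2. A Groebner basis of the Jacobian ideal J(f) in C{p,q} is {3*p^2 - 18*p*q + q^4 - q^3 + 27*q^2, p^3 - 45*p^2 + 270*p*q - 12*q^3 - 405*q^2, p^2*q - 11*p^2 + 66*p*q - 16*q^3/3 - 99*q^2, -2*p^2 + p*q^2 + 12*p*q - 7*q^3/3 - 18*q^2}; counting standard monomials gives mu = 7. Corank 2; j^3 = 2*(p - 3*q)^3 is a perfect cube, so E-series; the 4-jet and mu = 7 give E_7.

E7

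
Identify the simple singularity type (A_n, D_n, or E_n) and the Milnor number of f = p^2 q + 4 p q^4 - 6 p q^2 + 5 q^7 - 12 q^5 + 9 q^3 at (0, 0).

The Hessian of f at 0 is [[0, 0], [0, 0]] with rank 0, so corank 2. A Groebner basis of the Jacobian ideal J(f) in C{p,q} is {-2*p^2/3 + p*q^3 + 11*p*q/2 - 21*q^2/2, p*q/2 + q^4 - 3*q^2/2, p^3 - 27*p*q^2 + 54*q^3, p^2*q - 6*p*q^2 + 9*q^3}; counting standard monomials gives mu = 8. Corank 2; j^3 = q*(p - 3*q)^2 has shape L^2 M (L != M), so D-series; mu = 8 gives D_8.

Type D_8, Milnor number mu = 8.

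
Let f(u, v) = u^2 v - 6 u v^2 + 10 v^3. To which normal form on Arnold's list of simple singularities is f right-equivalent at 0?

The Hessian of f at 0 is [[0, 0], [0, 0]] with rank 0, so corank 2. A Groebner basis of the Jacobian ideal J(f) in C{u,v} is {v^3, u^2 - 6*v^2, u*v - 3*v^2}; counting standard monomials gives mu = 4. Corank 2; j^3 = v*(u^2 - 6*u*v + 10*v^2) splits into three distinct lines over C (the quadratic factor has nonzero discriminant), so D_4.

D_{4}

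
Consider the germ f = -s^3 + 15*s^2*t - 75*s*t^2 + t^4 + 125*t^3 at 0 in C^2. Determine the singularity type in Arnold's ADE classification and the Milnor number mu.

Type E_6, Milnor number mu = 6.

The Hessian of f at 0 is [[0, 0], [0, 0]] with rank 0, so corank 2. A Groebner basis of the Jacobian ideal J(f) in C{s,t} is {t^3, s^2 - 10*s*t + 25*t^2}; counting standard monomials gives mu = 6. Corank 2; j^3 = -(s - 5*t)^3 is a perfect cube, so E-series; the 4-jet and mu = 6 give E_6.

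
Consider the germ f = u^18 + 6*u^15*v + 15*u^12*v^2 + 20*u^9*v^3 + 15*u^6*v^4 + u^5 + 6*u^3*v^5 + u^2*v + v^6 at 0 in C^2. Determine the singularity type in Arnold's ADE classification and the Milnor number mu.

Type D_7, Milnor number mu = 7.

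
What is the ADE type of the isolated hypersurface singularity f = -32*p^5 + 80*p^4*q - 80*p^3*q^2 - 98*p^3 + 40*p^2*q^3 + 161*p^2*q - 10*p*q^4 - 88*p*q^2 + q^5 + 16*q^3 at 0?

The Hessian of f at 0 has rank 0. Corank 2; j^3 = -(2*p - q)*(7*p - 4*q)^2 has shape L^2 M (L != M), so D-series; mu = 6 gives D_6.

D_6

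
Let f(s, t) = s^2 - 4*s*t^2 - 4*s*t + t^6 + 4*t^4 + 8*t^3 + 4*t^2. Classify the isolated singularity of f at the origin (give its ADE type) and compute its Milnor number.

Type A_{5}, Milnor number mu = 5.

The Hessian of f at 0 has rank 1. Corank 1: A-series; mu = 5 gives A_5.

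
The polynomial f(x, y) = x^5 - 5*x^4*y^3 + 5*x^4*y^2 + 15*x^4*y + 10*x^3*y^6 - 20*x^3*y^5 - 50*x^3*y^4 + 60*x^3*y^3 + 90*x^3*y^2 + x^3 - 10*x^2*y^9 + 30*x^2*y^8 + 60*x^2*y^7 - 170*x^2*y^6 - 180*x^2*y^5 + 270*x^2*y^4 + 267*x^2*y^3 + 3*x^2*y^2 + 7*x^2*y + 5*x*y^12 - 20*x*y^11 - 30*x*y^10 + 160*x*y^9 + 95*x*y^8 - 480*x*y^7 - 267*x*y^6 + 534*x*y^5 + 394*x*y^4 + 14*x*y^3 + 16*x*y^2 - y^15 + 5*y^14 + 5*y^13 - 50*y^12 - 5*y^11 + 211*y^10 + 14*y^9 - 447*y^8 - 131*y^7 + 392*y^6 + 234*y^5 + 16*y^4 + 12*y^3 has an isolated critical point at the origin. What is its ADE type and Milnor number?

Type D6, Milnor number mu = 6.

The Hessian of f at 0 has rank 0. Corank 2; j^3 = (x + 2*y)^2*(x + 3*y) has shape L^2 M (L != M), so D-series; mu = 6 gives D_6.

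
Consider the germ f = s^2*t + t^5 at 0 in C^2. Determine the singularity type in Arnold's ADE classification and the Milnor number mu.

Type D6, Milnor number mu = 6.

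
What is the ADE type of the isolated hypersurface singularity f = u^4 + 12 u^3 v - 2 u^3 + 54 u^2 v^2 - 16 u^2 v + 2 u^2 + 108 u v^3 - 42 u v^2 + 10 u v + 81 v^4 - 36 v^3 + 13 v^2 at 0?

The Hessian of f at 0 is [[4, 10], [10, 26]] with rank 2, so corank 0. A Groebner basis of the Jacobian ideal J(f) in C{u,v} is {u, v}; counting standard monomials gives mu = 1. Corank 0: nondegenerate Morse point, so A_1.

A_{1}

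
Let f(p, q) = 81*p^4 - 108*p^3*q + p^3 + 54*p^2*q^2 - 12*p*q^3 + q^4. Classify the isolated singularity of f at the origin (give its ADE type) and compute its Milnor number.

Type E_6, Milnor number mu = 6.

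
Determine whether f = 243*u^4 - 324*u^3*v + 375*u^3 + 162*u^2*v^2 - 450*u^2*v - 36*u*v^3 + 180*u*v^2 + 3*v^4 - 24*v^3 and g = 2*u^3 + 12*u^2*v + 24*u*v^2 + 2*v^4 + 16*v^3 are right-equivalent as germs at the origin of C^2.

Yes.

The Hessian of f at 0 has rank 0. Corank 2; j^3 = 3*(5*u - 2*v)^3 is a perfect cube, so E-series; the 4-jet and mu = 6 give E_6. The Hessian of g at 0 has rank 0. Corank 2; j^3 = 2*(u + 2*v)^3 is a perfect cube, so E-series; the 4-jet and mu = 6 give E_6. Both have type E_6, hence right-equivalent.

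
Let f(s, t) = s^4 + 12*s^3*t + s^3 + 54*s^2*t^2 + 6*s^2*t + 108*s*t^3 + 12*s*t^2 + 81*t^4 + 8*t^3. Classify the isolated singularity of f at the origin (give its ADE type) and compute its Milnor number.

Type E_{6}, Milnor number mu = 6.

The Hessian of f at 0 is [[0, 0], [0, 0]] with rank 0, so corank 2. A Groebner basis of the Jacobian ideal J(f) in C{s,t} is {t^4, s*t^2 + 7*t^3/3, s^2 + 4*s*t + 4*t^2}; counting standard monomials gives mu = 6. Corank 2; j^3 = (s + 2*t)^3 is a perfect cube, so E-series; the 4-jet and mu = 6 give E_6.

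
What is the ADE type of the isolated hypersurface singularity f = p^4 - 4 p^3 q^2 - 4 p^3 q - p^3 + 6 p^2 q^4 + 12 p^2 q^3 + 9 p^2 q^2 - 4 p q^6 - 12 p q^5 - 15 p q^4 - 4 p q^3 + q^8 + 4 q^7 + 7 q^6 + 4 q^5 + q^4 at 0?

E6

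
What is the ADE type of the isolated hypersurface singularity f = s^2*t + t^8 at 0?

The Hessian of f at 0 is [[0, 0], [0, 0]] with rank 0, so corank 2. A Groebner basis of the Jacobian ideal J(f) in C{s,t} is {s^2/8 + t^7, s^3, s*t}; counting standard monomials gives mu = 9. Corank 2; j^3 = s^2*t has shape L^2 M (L != M), so D-series; mu = 9 gives D_9.

D_9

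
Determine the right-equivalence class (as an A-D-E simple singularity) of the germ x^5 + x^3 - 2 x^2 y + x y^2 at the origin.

D_{6}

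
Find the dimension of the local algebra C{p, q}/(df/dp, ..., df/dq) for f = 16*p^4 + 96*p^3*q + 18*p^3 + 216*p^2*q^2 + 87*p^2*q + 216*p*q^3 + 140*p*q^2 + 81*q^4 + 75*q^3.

5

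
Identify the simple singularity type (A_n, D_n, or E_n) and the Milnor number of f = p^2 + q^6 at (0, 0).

Type A_{5}, Milnor number mu = 5.

The Hessian of f at 0 has rank 1. Corank 1: A-series; mu = 5 gives A_5.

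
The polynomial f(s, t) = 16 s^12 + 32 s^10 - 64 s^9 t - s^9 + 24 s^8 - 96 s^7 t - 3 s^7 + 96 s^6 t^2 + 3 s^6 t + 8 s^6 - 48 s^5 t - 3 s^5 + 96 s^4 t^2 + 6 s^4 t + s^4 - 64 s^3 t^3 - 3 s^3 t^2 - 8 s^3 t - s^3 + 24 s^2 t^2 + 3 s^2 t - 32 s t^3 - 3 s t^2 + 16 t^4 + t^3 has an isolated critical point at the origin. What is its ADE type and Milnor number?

The Hessian of f at 0 is [[0, 0], [0, 0]] with rank 0, so corank 2. A Groebner basis of the Jacobian ideal J(f) in C{s,t} is {t^4, s*t^2 - 4*t^3/3, s^2 - 2*s*t + t^2}; counting standard monomials gives mu = 6. Corank 2; j^3 = -(s - t)^3 is a perfect cube, so E-series; the 4-jet and mu = 6 give E_6.

Type E_6, Milnor number mu = 6.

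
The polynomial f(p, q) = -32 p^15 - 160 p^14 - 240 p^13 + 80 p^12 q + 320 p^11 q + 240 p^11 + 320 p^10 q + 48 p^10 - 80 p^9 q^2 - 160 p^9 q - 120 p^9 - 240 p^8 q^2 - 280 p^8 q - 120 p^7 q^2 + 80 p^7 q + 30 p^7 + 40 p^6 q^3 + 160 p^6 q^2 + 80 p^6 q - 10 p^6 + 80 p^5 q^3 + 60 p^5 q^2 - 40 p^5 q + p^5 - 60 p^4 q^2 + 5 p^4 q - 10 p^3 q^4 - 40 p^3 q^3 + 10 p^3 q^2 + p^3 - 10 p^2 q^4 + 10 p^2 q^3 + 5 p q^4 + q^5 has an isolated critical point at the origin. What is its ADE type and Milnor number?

The Hessian of f at 0 is [[0, 0], [0, 0]] with rank 0, so corank 2. A Groebner basis of the Jacobian ideal J(f) in C{p,q} is {q^5, p*q^3 + q^4/4, p^2}; counting standard monomials gives mu = 8. Corank 2; j^3 = p^3 is a perfect cube, so E-series; the 5-jet and mu = 8 give E_8.

Type E_8, Milnor number mu = 8.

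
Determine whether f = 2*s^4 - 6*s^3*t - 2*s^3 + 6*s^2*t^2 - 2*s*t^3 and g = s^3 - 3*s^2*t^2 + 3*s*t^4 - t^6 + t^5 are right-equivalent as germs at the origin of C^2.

The Hessian of f at 0 is [[0, 0], [0, 0]] with rank 0, so corank 2. A Groebner basis of the Jacobian ideal J(f) in C{s,t} is {3*s^2 + t^4 + t^3, s^3, s^2*t - s^2 - t^3/3, -2*s^2 + s*t^2 - 2*t^3/3}; counting standard monomials gives mu = 7. Corank 2; j^3 = -2*s^3 is a perfect cube, so E-series; the 4-jet and mu = 7 give E_7. The Hessian of g at 0 is [[0, 0], [0, 0]] with rank 0, so corank 2. A Groebner basis of the Jacobian ideal J(g) in C{s,t} is {t^4, s^3, -s^2/2 + s*t^2}; counting standard monomials gives mu = 8. Corank 2; j^3 = s^3 is a perfect cube, so E-series; the 5-jet and mu = 8 give E_8. f is E_7 but g is E_8, hence not right-equivalent.

No.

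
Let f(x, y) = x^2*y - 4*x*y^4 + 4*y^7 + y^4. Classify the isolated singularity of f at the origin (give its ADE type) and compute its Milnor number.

Type D_{5}, Milnor number mu = 5.

The Hessian of f at 0 has rank 0. Corank 2; j^3 = x^2*y has shape L^2 M (L != M), so D-series; mu = 5 gives D_5.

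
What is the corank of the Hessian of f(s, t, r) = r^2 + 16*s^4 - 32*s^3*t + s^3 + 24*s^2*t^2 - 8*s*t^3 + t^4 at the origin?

Hessian at 0 has rank 1.

2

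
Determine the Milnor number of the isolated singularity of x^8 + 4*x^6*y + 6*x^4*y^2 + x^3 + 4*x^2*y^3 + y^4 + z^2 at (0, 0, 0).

The Hessian of f at 0 is [[0, 0, 0], [0, 0, 0], [0, 0, 2]] with rank 1, so corank 2. A Groebner basis of the Jacobian ideal J(f) in C{x,y,z} is {y^3, x^2, z}; counting standard monomials gives mu = 6. Corank 2; j^3 = x^3 is a perfect cube, so E-series; the 4-jet and mu = 6 give E_6.

6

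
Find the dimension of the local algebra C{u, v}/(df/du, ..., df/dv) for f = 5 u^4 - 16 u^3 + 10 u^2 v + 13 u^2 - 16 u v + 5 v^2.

1

The Hessian of f at 0 is [[26, -16], [-16, 10]] with rank 2, so corank 0. A Groebner basis of the Jacobian ideal J(f) in C{u,v} is {u, v}; counting standard monomials gives mu = 1. Corank 0: nondegenerate Morse point, so A_1.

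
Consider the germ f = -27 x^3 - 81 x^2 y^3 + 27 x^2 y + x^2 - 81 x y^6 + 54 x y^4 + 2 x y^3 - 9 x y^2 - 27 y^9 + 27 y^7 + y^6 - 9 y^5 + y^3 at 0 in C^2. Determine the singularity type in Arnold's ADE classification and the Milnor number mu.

The Hessian of f at 0 has rank 1. Corank 1: A-series; mu = 2 gives A_2.

Type A_2, Milnor number mu = 2.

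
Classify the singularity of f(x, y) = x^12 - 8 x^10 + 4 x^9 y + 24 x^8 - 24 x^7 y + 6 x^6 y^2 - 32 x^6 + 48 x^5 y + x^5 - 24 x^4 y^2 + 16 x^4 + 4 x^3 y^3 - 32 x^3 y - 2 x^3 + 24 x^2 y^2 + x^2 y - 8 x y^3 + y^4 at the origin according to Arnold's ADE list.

D5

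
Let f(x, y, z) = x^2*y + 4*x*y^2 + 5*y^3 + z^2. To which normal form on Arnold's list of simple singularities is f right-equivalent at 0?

D4

The Hessian of f at 0 has rank 1. Corank 2; j^3 = y*(x^2 + 4*x*y + 5*y^2) splits into three distinct lines over C (the quadratic factor has nonzero discriminant), so D_4.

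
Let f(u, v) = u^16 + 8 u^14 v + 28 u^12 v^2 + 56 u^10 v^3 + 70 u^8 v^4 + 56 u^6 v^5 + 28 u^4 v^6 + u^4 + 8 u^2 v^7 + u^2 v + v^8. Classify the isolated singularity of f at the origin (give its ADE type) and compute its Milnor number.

Type D_{9}, Milnor number mu = 9.

The Hessian of f at 0 has rank 0. Corank 2; j^3 = u^2*v has shape L^2 M (L != M), so D-series; mu = 9 gives D_9.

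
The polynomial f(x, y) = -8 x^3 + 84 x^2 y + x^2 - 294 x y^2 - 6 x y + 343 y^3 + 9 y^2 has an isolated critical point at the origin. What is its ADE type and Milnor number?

The Hessian of f at 0 has rank 1. Corank 1: A-series; mu = 2 gives A_2.

Type A2, Milnor number mu = 2.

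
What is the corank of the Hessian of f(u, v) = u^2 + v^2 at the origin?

0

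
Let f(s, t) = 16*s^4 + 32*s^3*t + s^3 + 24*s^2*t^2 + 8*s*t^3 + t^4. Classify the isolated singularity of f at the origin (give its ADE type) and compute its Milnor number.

Type E_{6}, Milnor number mu = 6.

The Hessian of f at 0 is [[0, 0], [0, 0]] with rank 0, so corank 2. A Groebner basis of the Jacobian ideal J(f) in C{s,t} is {t^4, s*t^2 + t^3/6, s^2}; counting standard monomials gives mu = 6. Corank 2; j^3 = s^3 is a perfect cube, so E-series; the 4-jet and mu = 6 give E_6.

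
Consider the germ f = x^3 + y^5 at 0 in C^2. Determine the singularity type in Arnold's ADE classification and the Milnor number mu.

Type E_{8}, Milnor number mu = 8.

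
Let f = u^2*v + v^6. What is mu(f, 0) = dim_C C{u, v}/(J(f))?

7

The Hessian of f at 0 has rank 0. Corank 2; j^3 = u^2*v has shape L^2 M (L != M), so D-series; mu = 7 gives D_7.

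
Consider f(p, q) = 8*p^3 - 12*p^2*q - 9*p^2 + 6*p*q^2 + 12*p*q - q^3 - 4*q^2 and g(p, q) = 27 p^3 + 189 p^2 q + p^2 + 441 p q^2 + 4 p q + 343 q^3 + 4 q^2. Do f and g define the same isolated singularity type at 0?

The Hessian of f at 0 has rank 1. Corank 1: A-series; mu = 2 gives A_2. The Hessian of g at 0 has rank 1. Corank 1: A-series; mu = 2 gives A_2. Both have type A_2, hence right-equivalent.

Yes.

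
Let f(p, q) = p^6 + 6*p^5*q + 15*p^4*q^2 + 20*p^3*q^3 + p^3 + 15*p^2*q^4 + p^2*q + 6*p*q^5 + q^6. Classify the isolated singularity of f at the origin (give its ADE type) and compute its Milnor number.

The Hessian of f at 0 is [[0, 0], [0, 0]] with rank 0, so corank 2. A Groebner basis of the Jacobian ideal J(f) in C{p,q} is {-p*q/6 + q^5, p*q^2, p^2 + p*q}; counting standard monomials gives mu = 7. Corank 2; j^3 = p^2*(p + q) has shape L^2 M (L != M), so D-series; mu = 7 gives D_7.

Type D7, Milnor number mu = 7.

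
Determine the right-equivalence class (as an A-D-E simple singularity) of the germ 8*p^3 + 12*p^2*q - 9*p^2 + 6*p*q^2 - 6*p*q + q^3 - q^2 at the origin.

The Hessian of f at 0 is [[-18, -6], [-6, -2]] with rank 1, so corank 1. A Groebner basis of the Jacobian ideal J(f) in C{p,q} is {q^2, p + q/3}; counting standard monomials gives mu = 2. Corank 1: A-series; mu = 2 gives A_2.

A2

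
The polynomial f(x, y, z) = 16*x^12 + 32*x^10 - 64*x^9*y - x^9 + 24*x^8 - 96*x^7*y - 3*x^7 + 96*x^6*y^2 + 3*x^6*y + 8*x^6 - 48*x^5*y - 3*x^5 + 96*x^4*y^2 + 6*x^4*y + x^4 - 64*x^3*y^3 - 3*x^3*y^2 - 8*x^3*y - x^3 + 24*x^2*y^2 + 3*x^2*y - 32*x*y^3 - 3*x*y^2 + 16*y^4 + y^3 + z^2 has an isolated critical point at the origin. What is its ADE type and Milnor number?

The Hessian of f at 0 has rank 1. Corank 2; j^3 = -(x - y)^3 is a perfect cube, so E-series; the 4-jet and mu = 6 give E_6.

Type E6, Milnor number mu = 6.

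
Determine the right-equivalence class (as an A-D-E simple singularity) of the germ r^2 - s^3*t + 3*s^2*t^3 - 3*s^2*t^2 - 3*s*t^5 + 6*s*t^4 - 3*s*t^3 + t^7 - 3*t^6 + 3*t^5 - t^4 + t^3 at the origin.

The Hessian of f at 0 is [[0, 0, 0], [0, 0, 0], [0, 0, 2]] with rank 1, so corank 2. A Groebner basis of the Jacobian ideal J(f) in C{s,t,r} is {s^3 - 3*s*t^2 - 3*t^2, s^2*t + 2*s*t^2, t^3, r}; counting standard monomials gives mu = 7. Corank 2; j^3 = t^3 is a perfect cube, so E-series; the 4-jet and mu = 7 give E_7.

E_7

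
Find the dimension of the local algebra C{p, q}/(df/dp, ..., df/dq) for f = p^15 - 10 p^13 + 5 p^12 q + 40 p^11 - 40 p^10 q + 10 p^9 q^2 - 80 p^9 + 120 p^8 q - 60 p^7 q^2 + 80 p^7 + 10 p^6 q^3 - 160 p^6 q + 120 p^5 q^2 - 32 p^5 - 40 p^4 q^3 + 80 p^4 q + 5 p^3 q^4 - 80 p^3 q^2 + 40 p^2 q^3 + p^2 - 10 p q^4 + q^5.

4

The Hessian of f at 0 has rank 1. Corank 1: A-series; mu = 4 gives A_4.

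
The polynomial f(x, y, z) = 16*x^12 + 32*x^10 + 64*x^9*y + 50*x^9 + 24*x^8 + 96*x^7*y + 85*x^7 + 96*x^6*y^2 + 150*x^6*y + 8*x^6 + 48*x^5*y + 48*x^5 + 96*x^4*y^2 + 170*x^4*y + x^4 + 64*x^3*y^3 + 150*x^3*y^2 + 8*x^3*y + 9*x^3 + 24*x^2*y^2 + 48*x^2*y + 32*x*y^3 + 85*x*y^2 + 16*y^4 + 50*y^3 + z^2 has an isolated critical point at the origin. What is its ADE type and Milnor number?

The Hessian of f at 0 has rank 1. Corank 2; j^3 = (x + 2*y)*(3*x + 5*y)^2 has shape L^2 M (L != M), so D-series; mu = 5 gives D_5.

Type D_{5}, Milnor number mu = 5.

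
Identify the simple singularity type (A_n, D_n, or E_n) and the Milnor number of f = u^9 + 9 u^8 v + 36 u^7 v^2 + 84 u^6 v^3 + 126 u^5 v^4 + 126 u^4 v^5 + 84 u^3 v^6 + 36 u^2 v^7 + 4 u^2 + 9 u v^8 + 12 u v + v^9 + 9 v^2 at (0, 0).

The Hessian of f at 0 is [[8, 12], [12, 18]] with rank 1, so corank 1. A Groebner basis of the Jacobian ideal J(f) in C{u,v} is {v^8, u + 3*v/2}; counting standard monomials gives mu = 8. Corank 1: A-series; mu = 8 gives A_8.

Type A_8, Milnor number mu = 8.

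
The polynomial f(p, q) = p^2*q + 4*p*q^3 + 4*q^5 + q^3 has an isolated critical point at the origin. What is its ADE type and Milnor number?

Type D_{4}, Milnor number mu = 4.

The Hessian of f at 0 has rank 0. Corank 2; j^3 = q*(p^2 + q^2) splits into three distinct lines over C (the quadratic factor has nonzero discriminant), so D_4.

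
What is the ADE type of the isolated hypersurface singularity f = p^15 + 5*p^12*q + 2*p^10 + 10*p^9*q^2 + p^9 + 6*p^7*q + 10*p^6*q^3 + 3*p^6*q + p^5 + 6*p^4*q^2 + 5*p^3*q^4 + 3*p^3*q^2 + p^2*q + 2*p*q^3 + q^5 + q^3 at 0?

D_4

The Hessian of f at 0 is [[0, 0], [0, 0]] with rank 0, so corank 2. A Groebner basis of the Jacobian ideal J(f) in C{p,q} is {q^3, p^2 + 3*q^2, p*q}; counting standard monomials gives mu = 4. Corank 2; j^3 = q*(p^2 + q^2) splits into three distinct lines over C (the quadratic factor has nonzero discriminant), so D_4.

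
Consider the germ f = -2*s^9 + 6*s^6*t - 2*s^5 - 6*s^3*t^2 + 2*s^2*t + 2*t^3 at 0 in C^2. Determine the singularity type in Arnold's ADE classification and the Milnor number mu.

Type D_4, Milnor number mu = 4.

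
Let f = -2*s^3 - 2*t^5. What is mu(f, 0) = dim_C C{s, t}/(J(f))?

The Hessian of f at 0 has rank 0. Corank 2; j^3 = -2*s^3 is a perfect cube, so E-series; the 5-jet and mu = 8 give E_8.

8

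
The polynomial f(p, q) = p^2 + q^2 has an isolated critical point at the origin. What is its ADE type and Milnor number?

Type A_{1}, Milnor number mu = 1.

The Hessian of f at 0 has rank 2. Corank 0: nondegenerate Morse point, so A_1.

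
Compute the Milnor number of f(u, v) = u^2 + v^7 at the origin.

6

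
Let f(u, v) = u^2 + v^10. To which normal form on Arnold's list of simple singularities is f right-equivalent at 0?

The Hessian of f at 0 is [[2, 0], [0, 0]] with rank 1, so corank 1. A Groebner basis of the Jacobian ideal J(f) in C{u,v} is {v^9, u}; counting standard monomials gives mu = 9. Corank 1: A-series; mu = 9 gives A_9.

A_{9}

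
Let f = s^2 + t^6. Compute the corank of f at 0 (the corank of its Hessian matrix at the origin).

1

The Hessian at 0 is [[2, 0], [0, 0]] of rank 1; hence corank 1.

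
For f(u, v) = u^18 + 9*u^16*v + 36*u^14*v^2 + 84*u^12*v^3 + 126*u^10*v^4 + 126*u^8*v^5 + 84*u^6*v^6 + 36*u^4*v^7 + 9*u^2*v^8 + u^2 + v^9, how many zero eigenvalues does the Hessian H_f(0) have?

1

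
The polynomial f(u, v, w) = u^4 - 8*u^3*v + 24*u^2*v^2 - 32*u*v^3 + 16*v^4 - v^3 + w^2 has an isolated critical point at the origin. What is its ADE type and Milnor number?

The Hessian of f at 0 has rank 1. Corank 2; j^3 = -v^3 is a perfect cube, so E-series; the 4-jet and mu = 6 give E_6.

Type E_{6}, Milnor number mu = 6.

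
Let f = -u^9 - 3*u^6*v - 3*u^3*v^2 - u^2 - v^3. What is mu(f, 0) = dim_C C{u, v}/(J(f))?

The Hessian of f at 0 is [[-2, 0], [0, 0]] with rank 1, so corank 1. A Groebner basis of the Jacobian ideal J(f) in C{u,v} is {v^2, u}; counting standard monomials gives mu = 2. Corank 1: A-series; mu = 2 gives A_2.

2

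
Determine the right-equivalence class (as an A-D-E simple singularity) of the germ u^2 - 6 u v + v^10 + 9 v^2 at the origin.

A_9

The Hessian of f at 0 has rank 1. Corank 1: A-series; mu = 9 gives A_9.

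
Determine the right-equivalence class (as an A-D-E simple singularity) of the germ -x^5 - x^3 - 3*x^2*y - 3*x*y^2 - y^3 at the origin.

The Hessian of f at 0 has rank 0. Corank 2; j^3 = -(x + y)^3 is a perfect cube, so E-series; the 5-jet and mu = 8 give E_8.

E_{8}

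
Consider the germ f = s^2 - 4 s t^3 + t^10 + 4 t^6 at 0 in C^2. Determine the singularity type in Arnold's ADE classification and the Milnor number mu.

Type A_9, Milnor number mu = 9.

The Hessian of f at 0 has rank 1. Corank 1: A-series; mu = 9 gives A_9.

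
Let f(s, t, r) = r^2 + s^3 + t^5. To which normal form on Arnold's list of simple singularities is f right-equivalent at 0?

E_{8}

The Hessian of f at 0 is [[0, 0, 0], [0, 0, 0], [0, 0, 2]] with rank 1, so corank 2. A Groebner basis of the Jacobian ideal J(f) in C{s,t,r} is {t^4, s^2, r}; counting standard monomials gives mu = 8. Corank 2; j^3 = s^3 is a perfect cube, so E-series; the 5-jet and mu = 8 give E_8.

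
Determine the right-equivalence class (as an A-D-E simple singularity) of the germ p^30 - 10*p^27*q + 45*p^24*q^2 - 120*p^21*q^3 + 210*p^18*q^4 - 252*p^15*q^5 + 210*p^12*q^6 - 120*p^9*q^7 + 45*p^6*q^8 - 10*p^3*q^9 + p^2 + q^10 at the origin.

A_9

The Hessian of f at 0 has rank 1. Corank 1: A-series; mu = 9 gives A_9.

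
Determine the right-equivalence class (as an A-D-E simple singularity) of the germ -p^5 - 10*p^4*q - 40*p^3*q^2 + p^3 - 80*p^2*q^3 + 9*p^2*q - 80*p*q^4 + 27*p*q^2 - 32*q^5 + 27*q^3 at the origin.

E8

The Hessian of f at 0 has rank 0. Corank 2; j^3 = (p + 3*q)^3 is a perfect cube, so E-series; the 5-jet and mu = 8 give E_8.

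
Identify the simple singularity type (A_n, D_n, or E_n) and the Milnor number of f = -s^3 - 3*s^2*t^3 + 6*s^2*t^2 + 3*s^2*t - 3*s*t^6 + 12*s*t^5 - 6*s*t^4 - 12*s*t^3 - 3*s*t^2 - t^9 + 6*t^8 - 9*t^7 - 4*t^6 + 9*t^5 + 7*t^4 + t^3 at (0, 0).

Type E6, Milnor number mu = 6.

The Hessian of f at 0 has rank 0. Corank 2; j^3 = -(s - t)^3 is a perfect cube, so E-series; the 4-jet and mu = 6 give E_6.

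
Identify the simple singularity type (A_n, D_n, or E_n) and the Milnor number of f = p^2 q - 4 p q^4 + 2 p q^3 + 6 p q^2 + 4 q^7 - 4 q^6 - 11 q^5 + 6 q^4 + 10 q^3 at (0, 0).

The Hessian of f at 0 has rank 0. Corank 2; j^3 = q*(p^2 + 6*p*q + 10*q^2) splits into three distinct lines over C (the quadratic factor has nonzero discriminant), so D_4.

Type D4, Milnor number mu = 4.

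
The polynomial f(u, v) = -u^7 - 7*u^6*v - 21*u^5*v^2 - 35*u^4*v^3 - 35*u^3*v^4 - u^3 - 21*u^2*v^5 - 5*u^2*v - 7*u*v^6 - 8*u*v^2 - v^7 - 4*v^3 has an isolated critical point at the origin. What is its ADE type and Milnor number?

The Hessian of f at 0 is [[0, 0], [0, 0]] with rank 0, so corank 2. A Groebner basis of the Jacobian ideal J(f) in C{u,v} is {u*v/7 + v^6 + 2*v^2/7, u*v^2 + 2*v^3, u^2 + 3*u*v + 2*v^2}; counting standard monomials gives mu = 8. Corank 2; j^3 = -(u + v)*(u + 2*v)^2 has shape L^2 M (L != M), so D-series; mu = 8 gives D_8.

Type D_8, Milnor number mu = 8.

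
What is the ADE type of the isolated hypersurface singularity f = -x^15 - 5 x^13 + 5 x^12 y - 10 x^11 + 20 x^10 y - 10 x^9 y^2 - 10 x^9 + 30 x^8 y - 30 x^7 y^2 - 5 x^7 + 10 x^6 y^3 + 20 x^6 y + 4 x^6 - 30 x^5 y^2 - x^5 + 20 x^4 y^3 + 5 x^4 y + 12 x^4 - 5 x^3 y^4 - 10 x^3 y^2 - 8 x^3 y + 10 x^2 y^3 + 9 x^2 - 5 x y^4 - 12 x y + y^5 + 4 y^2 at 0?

A_4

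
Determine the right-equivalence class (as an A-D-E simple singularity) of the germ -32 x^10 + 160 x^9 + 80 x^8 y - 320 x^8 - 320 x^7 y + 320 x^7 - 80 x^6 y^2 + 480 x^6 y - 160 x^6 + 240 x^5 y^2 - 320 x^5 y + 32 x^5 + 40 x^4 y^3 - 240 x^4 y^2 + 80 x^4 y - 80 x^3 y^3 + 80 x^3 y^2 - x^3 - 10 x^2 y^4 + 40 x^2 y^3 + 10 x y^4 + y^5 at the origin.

E_8

The Hessian of f at 0 has rank 0. Corank 2; j^3 = -x^3 is a perfect cube, so E-series; the 5-jet and mu = 8 give E_8.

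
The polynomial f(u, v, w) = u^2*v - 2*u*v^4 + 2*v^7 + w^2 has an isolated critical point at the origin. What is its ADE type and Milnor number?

Type D_{8}, Milnor number mu = 8.

The Hessian of f at 0 has rank 1. Corank 2; j^3 = u^2*v has shape L^2 M (L != M), so D-series; mu = 8 gives D_8.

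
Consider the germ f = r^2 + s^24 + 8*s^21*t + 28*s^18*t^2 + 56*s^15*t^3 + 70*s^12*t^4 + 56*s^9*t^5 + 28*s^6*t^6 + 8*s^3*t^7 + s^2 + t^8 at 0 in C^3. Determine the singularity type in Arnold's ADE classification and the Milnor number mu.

The Hessian of f at 0 has rank 2. Corank 1: A-series; mu = 7 gives A_7.

Type A_7, Milnor number mu = 7.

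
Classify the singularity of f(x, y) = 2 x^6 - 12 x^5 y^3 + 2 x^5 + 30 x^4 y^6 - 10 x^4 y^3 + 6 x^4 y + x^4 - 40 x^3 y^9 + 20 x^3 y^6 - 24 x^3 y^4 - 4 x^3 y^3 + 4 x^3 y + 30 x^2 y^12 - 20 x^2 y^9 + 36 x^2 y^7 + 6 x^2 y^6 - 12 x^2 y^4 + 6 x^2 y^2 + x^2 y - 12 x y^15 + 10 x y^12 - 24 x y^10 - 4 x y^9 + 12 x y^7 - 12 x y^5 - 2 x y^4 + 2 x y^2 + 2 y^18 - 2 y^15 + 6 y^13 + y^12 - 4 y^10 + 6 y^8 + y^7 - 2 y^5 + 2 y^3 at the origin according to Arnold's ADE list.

The Hessian of f at 0 has rank 0. Corank 2; j^3 = y*(x^2 + 2*x*y + 2*y^2) splits into three distinct lines over C (the quadratic factor has nonzero discriminant), so D_4.

D_{4}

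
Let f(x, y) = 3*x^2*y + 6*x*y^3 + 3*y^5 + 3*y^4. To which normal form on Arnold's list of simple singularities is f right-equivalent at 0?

D_{5}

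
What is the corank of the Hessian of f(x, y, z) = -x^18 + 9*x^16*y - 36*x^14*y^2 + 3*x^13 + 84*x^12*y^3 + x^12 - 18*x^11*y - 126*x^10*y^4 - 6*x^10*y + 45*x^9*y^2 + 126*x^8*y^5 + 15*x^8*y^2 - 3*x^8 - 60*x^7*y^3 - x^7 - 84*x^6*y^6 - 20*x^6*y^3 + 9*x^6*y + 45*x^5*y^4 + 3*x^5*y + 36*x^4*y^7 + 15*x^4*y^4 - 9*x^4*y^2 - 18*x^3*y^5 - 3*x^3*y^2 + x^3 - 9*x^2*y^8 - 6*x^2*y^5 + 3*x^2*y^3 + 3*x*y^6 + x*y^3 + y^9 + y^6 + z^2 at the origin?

2

The Hessian at 0 is [[0, 0, 0], [0, 0, 0], [0, 0, 2]] of rank 1; hence corank 2.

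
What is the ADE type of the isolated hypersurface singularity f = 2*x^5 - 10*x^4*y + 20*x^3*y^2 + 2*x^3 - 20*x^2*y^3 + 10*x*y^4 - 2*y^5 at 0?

The Hessian of f at 0 has rank 0. Corank 2; j^3 = 2*x^3 is a perfect cube, so E-series; the 5-jet and mu = 8 give E_8.

E_8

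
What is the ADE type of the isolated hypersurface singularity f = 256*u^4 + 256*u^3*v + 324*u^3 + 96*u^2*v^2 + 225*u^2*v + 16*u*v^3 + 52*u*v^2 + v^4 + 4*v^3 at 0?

D5

The Hessian of f at 0 has rank 0. Corank 2; j^3 = (4*u + v)*(9*u + 2*v)^2 has shape L^2 M (L != M), so D-series; mu = 5 gives D_5.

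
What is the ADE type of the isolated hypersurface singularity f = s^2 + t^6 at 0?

The Hessian of f at 0 has rank 1. Corank 1: A-series; mu = 5 gives A_5.

A5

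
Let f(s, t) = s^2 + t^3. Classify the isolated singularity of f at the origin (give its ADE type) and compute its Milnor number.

Type A_{2}, Milnor number mu = 2.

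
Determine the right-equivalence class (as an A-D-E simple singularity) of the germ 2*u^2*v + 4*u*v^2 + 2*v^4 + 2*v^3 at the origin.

The Hessian of f at 0 is [[0, 0], [0, 0]] with rank 0, so corank 2. A Groebner basis of the Jacobian ideal J(f) in C{u,v} is {u^3 - u^2/4 + v^2/4, u^2/4 + v^3 - v^2/4, u*v + v^2}; counting standard monomials gives mu = 5. Corank 2; j^3 = 2*v*(u + v)^2 has shape L^2 M (L != M), so D-series; mu = 5 gives D_5.

D_5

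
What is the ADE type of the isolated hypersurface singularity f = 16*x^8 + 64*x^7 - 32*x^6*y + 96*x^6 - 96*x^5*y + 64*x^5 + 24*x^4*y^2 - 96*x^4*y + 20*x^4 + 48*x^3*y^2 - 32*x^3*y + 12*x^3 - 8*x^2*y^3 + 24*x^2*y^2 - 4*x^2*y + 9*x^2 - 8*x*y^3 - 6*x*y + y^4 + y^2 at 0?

A_3

The Hessian of f at 0 has rank 1. Corank 1: A-series; mu = 3 gives A_3.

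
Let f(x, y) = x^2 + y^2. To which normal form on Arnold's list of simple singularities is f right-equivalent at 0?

The Hessian of f at 0 has rank 2. Corank 0: nondegenerate Morse point, so A_1.

A1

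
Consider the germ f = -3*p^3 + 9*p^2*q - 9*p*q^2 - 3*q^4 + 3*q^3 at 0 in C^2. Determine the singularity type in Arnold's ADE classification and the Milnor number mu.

The Hessian of f at 0 has rank 0. Corank 2; j^3 = -3*(p - q)^3 is a perfect cube, so E-series; the 4-jet and mu = 6 give E_6.

Type E6, Milnor number mu = 6.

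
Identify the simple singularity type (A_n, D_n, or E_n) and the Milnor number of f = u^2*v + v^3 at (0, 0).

The Hessian of f at 0 has rank 0. Corank 2; j^3 = v*(u^2 + v^2) splits into three distinct lines over C (the quadratic factor has nonzero discriminant), so D_4.

Type D4, Milnor number mu = 4.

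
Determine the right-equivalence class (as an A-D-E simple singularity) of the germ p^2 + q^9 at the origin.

The Hessian of f at 0 has rank 1. Corank 1: A-series; mu = 8 gives A_8.

A_{8}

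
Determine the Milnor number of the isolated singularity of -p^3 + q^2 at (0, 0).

2

The Hessian of f at 0 is [[0, 0], [0, 2]] with rank 1, so corank 1. A Groebner basis of the Jacobian ideal J(f) in C{p,q} is {p^2, q}; counting standard monomials gives mu = 2. Corank 1: A-series; mu = 2 gives A_2.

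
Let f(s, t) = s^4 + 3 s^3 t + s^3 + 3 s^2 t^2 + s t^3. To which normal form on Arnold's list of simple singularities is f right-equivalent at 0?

E_{7}

The Hessian of f at 0 is [[0, 0], [0, 0]] with rank 0, so corank 2. A Groebner basis of the Jacobian ideal J(f) in C{s,t} is {3*s^2 + t^4 + t^3, s^3, s^2*t - s^2 - t^3/3, 2*s^2 + s*t^2 + 2*t^3/3}; counting standard monomials gives mu = 7. Corank 2; j^3 = s^3 is a perfect cube, so E-series; the 4-jet and mu = 7 give E_7.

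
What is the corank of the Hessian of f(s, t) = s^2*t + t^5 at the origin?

2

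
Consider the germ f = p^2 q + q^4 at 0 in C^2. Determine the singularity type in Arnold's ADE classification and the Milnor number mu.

Type D5, Milnor number mu = 5.

The Hessian of f at 0 has rank 0. Corank 2; j^3 = p^2*q has shape L^2 M (L != M), so D-series; mu = 5 gives D_5.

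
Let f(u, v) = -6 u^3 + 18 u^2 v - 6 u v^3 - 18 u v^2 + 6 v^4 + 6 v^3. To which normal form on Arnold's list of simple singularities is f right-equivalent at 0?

E_7

The Hessian of f at 0 is [[0, 0], [0, 0]] with rank 0, so corank 2. A Groebner basis of the Jacobian ideal J(f) in C{u,v} is {u^3 - 3*u^2*v - 6*u^2 + 12*u*v - 6*v^2, 3*u^2 + u*v^2 - 6*u*v + 3*v^2, 3*u^2 - 6*u*v + v^3 + 3*v^2}; counting standard monomials gives mu = 7. Corank 2; j^3 = -6*(u - v)^3 is a perfect cube, so E-series; the 4-jet and mu = 7 give E_7.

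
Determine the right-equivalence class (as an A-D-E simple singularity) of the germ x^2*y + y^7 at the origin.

The Hessian of f at 0 has rank 0. Corank 2; j^3 = x^2*y has shape L^2 M (L != M), so D-series; mu = 8 gives D_8.

D_8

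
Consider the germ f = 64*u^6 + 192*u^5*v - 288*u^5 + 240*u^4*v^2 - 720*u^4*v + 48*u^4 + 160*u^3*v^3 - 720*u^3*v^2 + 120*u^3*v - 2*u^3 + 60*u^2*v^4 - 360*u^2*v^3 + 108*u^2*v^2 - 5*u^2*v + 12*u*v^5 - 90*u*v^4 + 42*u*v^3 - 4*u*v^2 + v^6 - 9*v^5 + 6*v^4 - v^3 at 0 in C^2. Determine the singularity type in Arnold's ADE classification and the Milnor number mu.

Type D_{7}, Milnor number mu = 7.

The Hessian of f at 0 has rank 0. Corank 2; j^3 = -(u + v)^2*(2*u + v) has shape L^2 M (L != M), so D-series; mu = 7 gives D_7.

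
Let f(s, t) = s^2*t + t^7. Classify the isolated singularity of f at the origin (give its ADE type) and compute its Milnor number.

Type D_{8}, Milnor number mu = 8.

The Hessian of f at 0 has rank 0. Corank 2; j^3 = s^2*t has shape L^2 M (L != M), so D-series; mu = 8 gives D_8.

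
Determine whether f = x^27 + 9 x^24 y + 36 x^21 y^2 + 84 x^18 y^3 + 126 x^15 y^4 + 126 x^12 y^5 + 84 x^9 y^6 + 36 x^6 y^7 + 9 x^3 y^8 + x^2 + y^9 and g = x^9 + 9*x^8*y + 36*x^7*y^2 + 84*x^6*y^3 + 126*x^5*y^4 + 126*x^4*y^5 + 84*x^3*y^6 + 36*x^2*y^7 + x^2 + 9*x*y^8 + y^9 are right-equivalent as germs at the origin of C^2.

Yes.

The Hessian of f at 0 has rank 1. Corank 1: A-series; mu = 8 gives A_8. The Hessian of g at 0 has rank 1. Corank 1: A-series; mu = 8 gives A_8. Both have type A_8, hence right-equivalent.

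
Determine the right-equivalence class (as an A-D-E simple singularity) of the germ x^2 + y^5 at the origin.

A_4

The Hessian of f at 0 has rank 1. Corank 1: A-series; mu = 4 gives A_4.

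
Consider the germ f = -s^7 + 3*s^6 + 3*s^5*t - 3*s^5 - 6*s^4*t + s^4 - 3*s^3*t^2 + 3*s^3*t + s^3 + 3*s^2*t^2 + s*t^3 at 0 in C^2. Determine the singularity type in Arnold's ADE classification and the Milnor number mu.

The Hessian of f at 0 has rank 0. Corank 2; j^3 = s^3 is a perfect cube, so E-series; the 4-jet and mu = 7 give E_7.

Type E_{7}, Milnor number mu = 7.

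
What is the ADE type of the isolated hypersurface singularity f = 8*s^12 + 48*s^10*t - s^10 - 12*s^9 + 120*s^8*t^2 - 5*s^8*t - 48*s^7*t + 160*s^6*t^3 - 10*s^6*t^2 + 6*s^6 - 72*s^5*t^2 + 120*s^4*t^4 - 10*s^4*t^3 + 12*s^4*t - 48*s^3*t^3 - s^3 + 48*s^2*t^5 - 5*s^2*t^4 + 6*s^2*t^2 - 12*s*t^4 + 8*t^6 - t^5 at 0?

E_{8}

The Hessian of f at 0 has rank 0. Corank 2; j^3 = -s^3 is a perfect cube, so E-series; the 5-jet and mu = 8 give E_8.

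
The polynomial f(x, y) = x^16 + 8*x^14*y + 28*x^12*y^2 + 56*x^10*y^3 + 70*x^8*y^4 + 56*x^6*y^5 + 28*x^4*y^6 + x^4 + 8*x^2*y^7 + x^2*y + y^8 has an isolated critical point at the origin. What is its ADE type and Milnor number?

Type D_{9}, Milnor number mu = 9.

The Hessian of f at 0 has rank 0. Corank 2; j^3 = x^2*y has shape L^2 M (L != M), so D-series; mu = 9 gives D_9.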